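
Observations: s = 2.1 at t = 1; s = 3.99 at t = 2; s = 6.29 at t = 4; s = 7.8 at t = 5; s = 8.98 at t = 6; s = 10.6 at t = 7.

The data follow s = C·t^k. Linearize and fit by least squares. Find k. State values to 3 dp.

Let Y = ln s. Fitting Y = k·ln t + ln C by least squares:
Σln t = 7.4265, Σ(ln t)² = 11.9895, Σln s = 10.5747, Σln t·ln s = 15.3414.
Equations: 11.9895·k + 7.4265·ln C = 15.3414;  7.4265·k + 6·ln C = 10.5747.
Solving (det = 16.7835): k = 0.80527, ln C = 0.76572.

k = 0.805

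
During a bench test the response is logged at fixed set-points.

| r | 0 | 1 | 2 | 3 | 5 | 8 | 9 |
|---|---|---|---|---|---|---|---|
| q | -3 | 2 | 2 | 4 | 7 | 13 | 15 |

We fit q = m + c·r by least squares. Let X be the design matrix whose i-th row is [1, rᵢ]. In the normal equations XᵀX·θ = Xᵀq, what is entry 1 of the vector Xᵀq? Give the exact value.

Entry 1 ↔ basis 1, so (Xᵀq)_{1} = Σᵢ qᵢ = (1)·(-3) + (1)·(2) + (1)·(2) + (1)·(4) + (1)·(7) + (1)·(13) + (1)·(15) = 40.

40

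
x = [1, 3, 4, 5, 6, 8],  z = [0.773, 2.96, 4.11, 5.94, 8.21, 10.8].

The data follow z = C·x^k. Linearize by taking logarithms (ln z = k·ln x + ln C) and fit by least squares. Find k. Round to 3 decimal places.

k = 1.286

With ln zᵢ as the transformed response and ln xᵢ as the regressor:
Σln x = 7.9655, Σ(ln x)² = 13.2535, Σln z = 8.5077, Σln x·ln z = 14.7396.
Equations: 13.2535·k + 7.9655·ln C = 14.7396;  7.9655·k + 6·ln C = 8.5077.
Δ = 13.2535·6 − (7.9655)² = 16.0713; k = (14.7396·6 − 7.9655·8.5077)/16.0713 = 1.28606, ln C = (13.2535·8.5077 − 7.9655·14.7396)/16.0713 = -0.28941.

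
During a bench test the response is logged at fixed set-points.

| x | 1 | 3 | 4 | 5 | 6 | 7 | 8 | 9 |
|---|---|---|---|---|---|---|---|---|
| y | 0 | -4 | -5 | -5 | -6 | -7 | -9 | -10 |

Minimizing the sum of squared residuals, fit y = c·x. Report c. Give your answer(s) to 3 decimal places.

AᵀA·[c]ᵀ = Aᵀy reads: 281·c = -304.
Hence c = -304 / 281 ≈ -1.08185.

c = -1.082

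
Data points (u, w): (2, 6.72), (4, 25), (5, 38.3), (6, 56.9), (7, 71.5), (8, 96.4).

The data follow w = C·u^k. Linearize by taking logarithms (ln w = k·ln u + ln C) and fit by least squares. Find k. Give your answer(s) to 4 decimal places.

k = 1.9157

Taking logs, ln w = k·ln u + ln C, so regress ln w on ln u.
Σln u = 9.5060, Σ(ln u)² = 16.3136, Σln w = 21.6489, Σln u·ln w = 36.6994.
Equations: 16.3136·k + 9.5060·ln C = 36.6994;  9.5060·k + 6·ln C = 21.6489.
Δ = 16.3136·6 − (9.5060)² = 7.5177; k = (36.6994·6 − 9.5060·21.6489)/7.5177 = 1.91571, ln C = (16.3136·21.6489 − 9.5060·36.6994)/7.5177 = 0.57304.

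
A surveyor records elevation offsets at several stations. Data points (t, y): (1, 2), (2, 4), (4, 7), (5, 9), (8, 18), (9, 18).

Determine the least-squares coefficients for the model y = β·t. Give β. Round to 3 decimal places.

β = 2.037

XᵀX·[β]ᵀ = Xᵀy reads: 191·β = 389.
(Σt·t = 191, Σt·y = 389.)
Hence β = 389 / 191 ≈ 2.03665.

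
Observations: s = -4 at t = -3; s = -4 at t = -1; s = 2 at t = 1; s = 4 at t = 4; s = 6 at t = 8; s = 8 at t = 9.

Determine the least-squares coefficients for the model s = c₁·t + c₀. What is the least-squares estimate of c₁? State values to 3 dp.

XᵀX·[c₁, c₀]ᵀ = Xᵀs reads: 172·c₁ + 18·c₀ = 154;  18·c₁ + 6·c₀ = 12.
Eliminating c₀: 6·(row 1) − 18·(row 2) gives 708·c₁ = 6·154 − 18·12 = 708, so c₁ = 1.
Then c₀ = (12 − 18·1)/6 = -1.

c₁ = 1.000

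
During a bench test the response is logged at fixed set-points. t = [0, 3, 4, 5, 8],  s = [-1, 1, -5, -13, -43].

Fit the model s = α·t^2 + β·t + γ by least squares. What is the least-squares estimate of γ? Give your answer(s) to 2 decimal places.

Setting ∂/∂α … = 0 gives: 5058·α + 728·β + 114·γ = -3148;  728·α + 114·β + 20·γ = -426;  114·α + 20·β + 5·γ = -61.
Solving the 3×3 system (Gaussian elimination) gives α = -753/707, β = 38071/12019, γ = -7053/12019.

γ = -0.59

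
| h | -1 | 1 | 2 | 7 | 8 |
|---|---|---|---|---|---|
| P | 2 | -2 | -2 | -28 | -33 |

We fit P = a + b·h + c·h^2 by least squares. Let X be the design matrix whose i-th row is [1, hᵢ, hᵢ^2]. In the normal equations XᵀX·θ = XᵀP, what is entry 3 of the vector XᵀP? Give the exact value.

-3492

Entry 3 ↔ basis h^2, so (XᵀP)_{3} = Σᵢ (h^2)·Pᵢ = (1)·(2) + (1)·(-2) + (4)·(-2) + (49)·(-28) + (64)·(-33) = -3492.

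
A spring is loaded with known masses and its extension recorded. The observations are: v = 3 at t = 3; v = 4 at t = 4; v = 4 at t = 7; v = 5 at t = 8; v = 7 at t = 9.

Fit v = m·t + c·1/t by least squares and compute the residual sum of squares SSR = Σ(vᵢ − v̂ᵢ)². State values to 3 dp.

With design matrix A, AᵀA = [[219, 5]; [5, 56389/254016]] and Aᵀv = [156, 2003/504]ᵀ.
Determinant 219·(56389/254016) − 5² = 1999597/84672.
m = (156·(56389/254016) − 5·(2003/504))/(1999597/84672) = 1249708/1999597; c = (219·(2003/504) − 5·156)/(1999597/84672) = 7650216/1999597.
Residuals: -300405/1999597, 1087002/1999597, -1842456/1999597, -955956/1999597, 1899783/1999597; SSR = 4595670/1999597.

SSR = 2.298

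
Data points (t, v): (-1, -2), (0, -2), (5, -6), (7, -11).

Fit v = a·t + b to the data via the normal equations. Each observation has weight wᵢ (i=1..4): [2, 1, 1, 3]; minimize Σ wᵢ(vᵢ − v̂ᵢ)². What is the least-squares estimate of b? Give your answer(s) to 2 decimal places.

b = -2.59

With design matrix M, MᵀWM = [[174, 24]; [24, 7]] and MᵀWv = [-257, -45]ᵀ.
Eliminating b: 7·(row 1) − 24·(row 2) gives 642·a = 7·(-257) − 24·(-45) = -719, so a = -719/642.
Then b = ((-45) − 24·(-719/642))/7 = -277/107.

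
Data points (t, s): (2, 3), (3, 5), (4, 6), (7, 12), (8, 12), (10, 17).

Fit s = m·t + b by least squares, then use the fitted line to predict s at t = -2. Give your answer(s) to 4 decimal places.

With design matrix A, AᵀA = [[242, 34]; [34, 6]] and Aᵀs = [395, 55]ᵀ.
Eliminating b: 6·(row 1) − 34·(row 2) gives 296·m = 6·395 − 34·55 = 500, so m = 125/74.
Then b = (55 − 34·(125/74))/6 = -15/37.
At t = -2: ŝ = (125/74)·(-2) + (-15/37)·(1) = -140/37.

ŝ = -3.7838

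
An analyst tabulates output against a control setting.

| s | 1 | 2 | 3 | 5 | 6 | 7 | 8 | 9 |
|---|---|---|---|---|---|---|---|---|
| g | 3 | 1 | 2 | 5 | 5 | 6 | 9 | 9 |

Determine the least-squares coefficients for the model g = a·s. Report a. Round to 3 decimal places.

Entries of AᵀA: Σs·s = 269.
And Σs·g = 261.
Normal equations: [[269]]·[a]ᵀ = [261]ᵀ.
a = 261/269 = 0.97026.

a = 0.970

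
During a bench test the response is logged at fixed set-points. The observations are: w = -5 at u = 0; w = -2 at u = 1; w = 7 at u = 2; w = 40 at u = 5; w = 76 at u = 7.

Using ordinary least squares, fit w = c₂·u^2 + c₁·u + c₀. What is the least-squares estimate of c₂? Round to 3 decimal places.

c₂ = 1.211

Compute the Gram sums: Σu^2·u^2 = 3043, Σu^2·u = 477, Σu^2 = 79, Σu·u = 79, Σu = 15, Σ1 = 5.
And Σu^2·w = 4750, Σu·w = 744, Σw = 116.
Solving the 3×3 system (Gaussian elimination) gives c₂ = 471/389, c₁ = 1206/389, c₀ = -2035/389.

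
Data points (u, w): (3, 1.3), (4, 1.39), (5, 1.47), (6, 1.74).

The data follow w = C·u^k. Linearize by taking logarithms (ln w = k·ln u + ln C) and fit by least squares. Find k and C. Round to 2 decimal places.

Taking logs, ln w = k·ln u + ln C, so regress ln w on ln u.
XᵀX = [[8.9295, 5.8861]; [5.8861, 4]], rhs = [2.3572, 1.5308]ᵀ  (here Σln u = 5.8861, Σ(ln u)² = 8.9295, Σln w = 1.5308, Σln u·ln w = 2.3572).
Δ = 8.9295·4 − (5.8861)² = 1.0716; k = (2.3572·4 − 5.8861·1.5308)/1.0716 = 0.39044, ln C = (8.9295·1.5308 − 5.8861·2.3572)/1.0716 = -0.19184, so C = exp(-0.19184) = 0.82544.

k = 0.39, C = 0.83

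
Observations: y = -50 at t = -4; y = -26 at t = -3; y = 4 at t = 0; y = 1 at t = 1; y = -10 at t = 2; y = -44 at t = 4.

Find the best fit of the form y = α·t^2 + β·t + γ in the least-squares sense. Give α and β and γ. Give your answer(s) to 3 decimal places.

With design matrix X, XᵀX = [[610, -18, 46]; [-18, 46, 0]; [46, 0, 6]] and Xᵀy = [-1777, 83, -125]ᵀ.
Solving the 3×3 system (Gaussian elimination) gives α = -54247/17270, β = 4967/8635, γ = 28051/8635.

α = -3.141, β = 0.575, γ = 3.249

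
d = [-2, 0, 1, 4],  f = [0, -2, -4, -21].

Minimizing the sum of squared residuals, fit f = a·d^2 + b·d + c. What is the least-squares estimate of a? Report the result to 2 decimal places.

a = -0.68

The normal system MᵀM·[a, b, c]ᵀ = Mᵀf is [[273, 57, 21]; [57, 21, 3]; [21, 3, 4]]·[a, b, c]ᵀ = [-340, -88, -27]ᵀ.
Solving the 3×3 system (Gaussian elimination) gives a = -41/60, b = -211/100, c = -79/50.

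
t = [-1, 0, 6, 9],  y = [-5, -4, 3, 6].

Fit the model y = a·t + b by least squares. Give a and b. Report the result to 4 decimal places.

XᵀX·[a, b]ᵀ = Xᵀy reads: 118·a + 14·b = 77;  14·a + 4·b = 0.
Δ = 118·4 − 14² = 276.
a = (77·4 − 14·0)/276 = 77/69; b = (118·0 − 14·77)/276 = -539/138.

a = 1.1159, b = -3.9058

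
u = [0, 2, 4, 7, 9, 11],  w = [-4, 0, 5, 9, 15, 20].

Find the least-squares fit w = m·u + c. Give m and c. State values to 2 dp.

m = 2.13, c = -4.21

The normal equations are: 271·m + 33·c = 438;  33·m + 6·c = 45.
Determinant 271·6 − 33² = 537.
m = (438·6 − 33·45)/537 = 381/179; c = (271·45 − 33·438)/537 = -753/179.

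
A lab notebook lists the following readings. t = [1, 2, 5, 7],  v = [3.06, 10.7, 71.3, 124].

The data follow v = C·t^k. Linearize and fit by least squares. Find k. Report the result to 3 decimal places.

k = 1.933

Let Y = ln v. Fitting Y = k·ln t + ln C by least squares:
Σln t = 4.2485, Σ(ln t)² = 6.8573, Σln v = 12.5758, Σln t·ln v = 17.8901.
Equations: 6.8573·k + 4.2485·ln C = 17.8901;  4.2485·k + 4·ln C = 12.5758.
Δ = 6.8573·4 − (4.2485)² = 9.3795; k = (17.8901·4 − 4.2485·12.5758)/9.3795 = 1.93313, ln C = (6.8573·12.5758 − 4.2485·17.8901)/9.3795 = 1.09073.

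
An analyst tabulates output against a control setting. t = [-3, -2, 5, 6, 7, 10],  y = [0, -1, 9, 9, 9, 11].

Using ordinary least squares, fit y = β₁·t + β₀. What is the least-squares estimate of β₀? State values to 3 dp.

β₀ = 2.409

Entries of MᵀM: Σt·t = 223, Σt = 23, Σ1 = 6.
For Mᵀy: Σt·y = 274, Σy = 37.
Determinant 223·6 − 23² = 809.
β₁ = (274·6 − 23·37)/809 = 793/809; β₀ = (223·37 − 23·274)/809 = 1949/809.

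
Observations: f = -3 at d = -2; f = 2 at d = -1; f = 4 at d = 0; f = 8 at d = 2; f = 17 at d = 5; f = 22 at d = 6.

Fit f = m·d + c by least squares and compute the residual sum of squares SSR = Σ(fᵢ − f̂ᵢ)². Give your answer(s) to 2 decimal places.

The normal equations are: 70·m + 10·c = 237;  10·m + 6·c = 50.
(Σd·d = 70, Σd = 10, Σ1 = 6, Σd·f = 237, Σf = 50.)
Determinant 70·6 − 10² = 320.
m = (237·6 − 10·50)/320 = 461/160; c = (70·50 − 10·237)/320 = 113/32.
Residuals: -123/160, 27/20, 15/32, -207/160, -15/16, 189/160; SSR = 1053/160.

SSR = 6.58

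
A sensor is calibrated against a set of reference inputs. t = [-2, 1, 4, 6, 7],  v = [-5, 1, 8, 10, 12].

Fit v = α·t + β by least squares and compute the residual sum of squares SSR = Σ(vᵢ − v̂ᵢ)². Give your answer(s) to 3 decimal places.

XᵀX·[α, β]ᵀ = Xᵀv reads: 106·α + 16·β = 187;  16·α + 5·β = 26.
Eliminating β: 5·(row 1) − 16·(row 2) gives 274·α = 5·187 − 16·26 = 519, so α = 519/274.
Then β = (26 − 16·(519/274))/5 = -118/137.
Residuals: -48/137, -9/274, 176/137, -69/137, -109/274; SSR = 599/274.

SSR = 2.186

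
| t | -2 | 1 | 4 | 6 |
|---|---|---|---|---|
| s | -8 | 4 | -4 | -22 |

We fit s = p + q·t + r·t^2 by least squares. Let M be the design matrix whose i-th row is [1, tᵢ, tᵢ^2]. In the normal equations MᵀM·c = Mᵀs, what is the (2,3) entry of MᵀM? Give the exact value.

Row 2 ↔ basis t, column 3 ↔ basis t^2, so (MᵀM)_{2,3} = Σᵢ (t)·(t^2) = (-2)·(4) + (1)·(1) + (4)·(16) + (6)·(36) = 273.

273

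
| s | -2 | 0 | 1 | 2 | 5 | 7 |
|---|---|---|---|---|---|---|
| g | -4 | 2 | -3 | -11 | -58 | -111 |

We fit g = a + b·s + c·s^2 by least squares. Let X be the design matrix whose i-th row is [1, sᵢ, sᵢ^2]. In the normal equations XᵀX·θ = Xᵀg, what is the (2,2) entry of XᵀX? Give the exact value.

Row 2 ↔ basis s, column 2 ↔ basis s, so (XᵀX)_{2,2} = Σᵢ (s)·(s) = (-2)·(-2) + (0)·(0) + (1)·(1) + (2)·(2) + (5)·(5) + (7)·(7) = 83.

83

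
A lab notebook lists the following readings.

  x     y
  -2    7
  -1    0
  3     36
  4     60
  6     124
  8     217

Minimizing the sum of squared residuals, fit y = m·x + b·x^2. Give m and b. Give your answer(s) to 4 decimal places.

m = 2.6563, b = 3.0478

AᵀA·[m, b]ᵀ = Aᵀy reads: 130·m + 810·b = 2814;  810·m + 5746·b = 19664.
(Σx·x = 130, Σx·x^2 = 810, Σx^2·x^2 = 5746, Σx·y = 2814, Σx^2·y = 19664.)
Determinant 130·5746 − 810² = 90880.
m = (2814·5746 − 810·19664)/90880 = 60351/22720; b = (130·19664 − 810·2814)/90880 = 13849/4544.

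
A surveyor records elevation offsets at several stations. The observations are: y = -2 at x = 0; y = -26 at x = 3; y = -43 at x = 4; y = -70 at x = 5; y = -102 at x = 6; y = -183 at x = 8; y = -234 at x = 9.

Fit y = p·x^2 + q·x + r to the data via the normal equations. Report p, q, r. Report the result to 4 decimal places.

p = -3.0400, q = 1.6553, r = -2.2438

The normal equations are: 12915·p + 1673·q + 231·r = -37010;  1673·p + 231·q + 35·r = -4782;  231·p + 35·q + 7·r = -660.
(Σx^2·x^2 = 12915, Σx^2·x = 1673, Σx^2 = 231, Σx·x = 231, Σx = 35, Σ1 = 7, Σx^2·y = -37010, Σx·y = -4782, Σy = -660.)
Solving the 3×3 system (Gaussian elimination) gives p = -3043/1001, q = 1657/1001, r = -2246/1001.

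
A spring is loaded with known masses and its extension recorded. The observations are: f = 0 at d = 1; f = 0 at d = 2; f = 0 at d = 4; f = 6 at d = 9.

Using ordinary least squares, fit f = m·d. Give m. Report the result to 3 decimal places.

m = 0.529

Normal-equation sums: Σd·d = 102.
Moment sums: Σd·f = 54.
AᵀA·[m]ᵀ = Aᵀf becomes [[102]]·[m]ᵀ = [54]ᵀ.
Hence m = 54 / 102 ≈ 0.529412.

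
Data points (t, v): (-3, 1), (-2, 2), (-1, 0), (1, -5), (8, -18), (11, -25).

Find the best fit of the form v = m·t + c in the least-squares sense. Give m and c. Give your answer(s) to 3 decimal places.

m = -1.948, c = -2.954

With design matrix A, AᵀA = [[200, 14]; [14, 6]] and Aᵀv = [-431, -45]ᵀ.
Δ = 200·6 − 14² = 1004.
m = ((-431)·6 − 14·(-45))/1004 = -489/251; c = (200·(-45) − 14·(-431))/1004 = -1483/502.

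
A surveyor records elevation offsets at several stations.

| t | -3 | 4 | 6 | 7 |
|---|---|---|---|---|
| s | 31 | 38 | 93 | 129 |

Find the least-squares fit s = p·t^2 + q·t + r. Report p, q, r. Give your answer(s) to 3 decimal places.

p = 2.933, q = -1.925, r = -1.177

XᵀX·[p, q, r]ᵀ = Xᵀs reads: 4034·p + 596·q + 110·r = 10556;  596·p + 110·q + 14·r = 1520;  110·p + 14·q + 4·r = 291.
Solving the 3×3 system (Gaussian elimination) gives p = 16649/5676, q = -10925/5676, r = -2227/1892.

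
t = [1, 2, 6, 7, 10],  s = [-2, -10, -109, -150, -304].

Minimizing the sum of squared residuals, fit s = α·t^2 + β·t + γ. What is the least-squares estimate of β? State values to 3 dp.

β = -0.568

Setting ∂/∂α … = 0 gives: 13714·α + 1568·β + 190·γ = -41716;  1568·α + 190·β + 26·γ = -4766;  190·α + 26·β + 5·γ = -575.
Inverting the 3×3 Gram matrix, [α, β, γ]ᵀ = [-24407/8113, -4610/8113, 18443/8113]ᵀ.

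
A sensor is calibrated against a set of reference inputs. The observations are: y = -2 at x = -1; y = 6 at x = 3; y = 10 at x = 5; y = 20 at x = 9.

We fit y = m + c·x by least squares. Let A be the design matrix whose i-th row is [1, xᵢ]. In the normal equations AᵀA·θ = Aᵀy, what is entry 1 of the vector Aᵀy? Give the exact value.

34

Entry 1 ↔ basis 1, so (Aᵀy)_{1} = Σᵢ yᵢ = (1)·(-2) + (1)·(6) + (1)·(10) + (1)·(20) = 34.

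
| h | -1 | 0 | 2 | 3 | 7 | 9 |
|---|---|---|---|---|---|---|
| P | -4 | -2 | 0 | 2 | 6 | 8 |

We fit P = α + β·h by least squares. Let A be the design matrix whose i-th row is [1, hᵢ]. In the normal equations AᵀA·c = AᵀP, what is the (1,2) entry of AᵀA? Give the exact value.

20

Row 1 ↔ basis 1, column 2 ↔ basis h, so (AᵀA)_{1,2} = Σᵢ h = (1)·(-1) + (1)·(0) + (1)·(2) + (1)·(3) + (1)·(7) + (1)·(9) = 20.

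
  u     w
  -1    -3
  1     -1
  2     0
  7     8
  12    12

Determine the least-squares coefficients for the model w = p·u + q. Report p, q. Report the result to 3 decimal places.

Entries of AᵀA: Σu·u = 199, Σu = 21, Σ1 = 5.
And Σu·w = 202, Σw = 16.
So AᵀA·[p, q]ᵀ = Aᵀw: [[199, 21]; [21, 5]]·[p, q]ᵀ = [202, 16]ᵀ.
det = 199·5 − 21² = 554.
p = (202·5 − 21·16)/554 = 337/277; q = (199·16 − 21·202)/554 = -529/277.

p = 1.217, q = -1.910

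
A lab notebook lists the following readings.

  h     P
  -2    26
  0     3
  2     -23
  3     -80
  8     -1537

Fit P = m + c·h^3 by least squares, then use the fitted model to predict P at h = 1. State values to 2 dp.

P̂ = -1.21

Sums needed: Σ1 = 5, Σh^3 = 539, Σh^3·h^3 = 263001.
For AᵀP: ΣP = -1611, Σh^3·P = -789496.
Normal equations: [[5, 539]; [539, 263001]]·[m, c]ᵀ = [-1611, -789496]ᵀ.
Eliminating c: 263001·(row 1) − 539·(row 2) gives 1024484·m = 263001·(-1611) − 539·(-789496) = 1843733, so m = 1843733/1024484.
Then c = ((-789496) − 539·(1843733/1024484))/263001 = -3079151/1024484.
At h = 1: P̂ = (1843733/1024484)·(1) + (-3079151/1024484)·(1) = -617709/512242.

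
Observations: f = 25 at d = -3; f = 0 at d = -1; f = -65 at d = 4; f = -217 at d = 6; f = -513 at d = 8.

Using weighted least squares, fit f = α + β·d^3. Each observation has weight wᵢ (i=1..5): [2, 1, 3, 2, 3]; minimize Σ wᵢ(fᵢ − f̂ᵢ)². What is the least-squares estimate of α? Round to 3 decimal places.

α = -1.352

Entries of AᵀWA: Σwᵢ·1 = 11, Σwᵢ·d^3 = 2105, Σwᵢ·d^3·d^3 = 893491.
Moment sums: Σwᵢ·f = -2118, Σwᵢ·d^3·f = -895542.
Δ = 11·893491 − 2105² = 5397376.
α = ((-2118)·893491 − 2105·(-895542))/5397376 = -1824507/1349344; β = (11·(-895542) − 2105·(-2118))/5397376 = -1348143/1349344.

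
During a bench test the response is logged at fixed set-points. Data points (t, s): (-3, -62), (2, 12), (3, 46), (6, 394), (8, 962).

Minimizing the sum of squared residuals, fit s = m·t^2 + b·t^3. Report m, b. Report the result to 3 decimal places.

m = -1.013, b = 2.004

Sums needed: Σt^2·t^2 = 5570, Σt^2·t^3 = 40576, Σt^3·t^3 = 310322.
And Σt^2·s = 75656, Σt^3·s = 580660.
So AᵀA·[m, b]ᵀ = Aᵀs: [[5570, 40576]; [40576, 310322]]·[m, b]ᵀ = [75656, 580660]ᵀ.
Δ = 5570·310322 − 40576² = 82081764.
m = (75656·310322 − 40576·580660)/82081764 = -6928244/6840147; b = (5570·580660 − 40576·75656)/82081764 = 13704862/6840147.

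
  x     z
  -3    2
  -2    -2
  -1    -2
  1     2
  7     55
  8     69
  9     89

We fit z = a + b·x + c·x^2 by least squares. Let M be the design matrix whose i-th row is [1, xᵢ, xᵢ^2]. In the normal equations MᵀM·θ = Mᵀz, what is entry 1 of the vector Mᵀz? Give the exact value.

Entry 1 ↔ basis 1, so (Mᵀz)_{1} = Σᵢ zᵢ = (1)·(2) + (1)·(-2) + (1)·(-2) + (1)·(2) + (1)·(55) + (1)·(69) + (1)·(89) = 213.

213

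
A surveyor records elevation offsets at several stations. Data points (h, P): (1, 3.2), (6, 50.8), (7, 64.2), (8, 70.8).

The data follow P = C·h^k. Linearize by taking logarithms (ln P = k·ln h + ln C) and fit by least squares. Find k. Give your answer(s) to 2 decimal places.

k = 1.52

With ln Pᵢ as the transformed response and ln hᵢ as the regressor:
AᵀA = [[11.3210, 5.8171]; [5.8171, 4]], rhs = [23.9949, 13.5129]ᵀ  (here Σln h = 5.8171, Σ(ln h)² = 11.3210, Σln P = 13.5129, Σln h·ln P = 23.9949).
Solving (det = 11.4454): k = 1.51793, ln C = 1.17073.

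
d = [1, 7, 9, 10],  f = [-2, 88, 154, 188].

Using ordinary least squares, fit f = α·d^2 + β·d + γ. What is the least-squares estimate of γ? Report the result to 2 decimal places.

γ = -3.05

With design matrix X, XᵀX = [[18963, 2073, 231]; [2073, 231, 27]; [231, 27, 4]] and Xᵀf = [35584, 3880, 428]ᵀ.
Row-reducing yields α = 688/339, β = -1796/1695, γ = -1724/565.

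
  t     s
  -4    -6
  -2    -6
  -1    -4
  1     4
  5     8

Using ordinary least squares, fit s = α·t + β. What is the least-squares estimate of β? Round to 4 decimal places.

Forming XᵀX = [[47, -1]; [-1, 5]] and Xᵀs = [84, -4]ᵀ gives XᵀX·[α, β]ᵀ = Xᵀs.
Eliminating β: 5·(row 1) − (-1)·(row 2) gives 234·α = 5·84 − (-1)·(-4) = 416, so α = 16/9.
Then β = ((-4) − (-1)·(16/9))/5 = -4/9.

β = -0.4444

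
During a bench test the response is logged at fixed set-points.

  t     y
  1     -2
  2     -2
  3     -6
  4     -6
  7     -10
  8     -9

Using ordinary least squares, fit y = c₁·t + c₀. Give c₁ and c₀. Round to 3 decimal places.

c₁ = -1.137, c₀ = -1.094

Normal-equation sums: Σt·t = 143, Σt = 25, Σ1 = 6.
For Xᵀy: Σt·y = -190, Σy = -35.
So XᵀX·[c₁, c₀]ᵀ = Xᵀy: [[143, 25]; [25, 6]]·[c₁, c₀]ᵀ = [-190, -35]ᵀ.
det = 143·6 − 25² = 233.
c₁ = ((-190)·6 − 25·(-35))/233 = -265/233; c₀ = (143·(-35) − 25·(-190))/233 = -255/233.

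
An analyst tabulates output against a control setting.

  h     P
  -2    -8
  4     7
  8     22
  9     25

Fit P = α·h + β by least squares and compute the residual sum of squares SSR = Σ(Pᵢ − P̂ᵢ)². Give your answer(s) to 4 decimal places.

Compute the Gram sums: Σh·h = 165, Σh = 19, Σ1 = 4.
Moment sums: Σh·P = 445, ΣP = 46.
AᵀA·[α, β]ᵀ = AᵀP becomes [[165, 19]; [19, 4]]·[α, β]ᵀ = [445, 46]ᵀ.
Eliminating β: 4·(row 1) − 19·(row 2) gives 299·α = 4·445 − 19·46 = 906, so α = 906/299.
Then β = (46 − 19·(906/299))/4 = -865/299.
Residuals: 285/299, -666/299, 15/23, 186/299; SSR = 1998/299.

SSR = 6.6823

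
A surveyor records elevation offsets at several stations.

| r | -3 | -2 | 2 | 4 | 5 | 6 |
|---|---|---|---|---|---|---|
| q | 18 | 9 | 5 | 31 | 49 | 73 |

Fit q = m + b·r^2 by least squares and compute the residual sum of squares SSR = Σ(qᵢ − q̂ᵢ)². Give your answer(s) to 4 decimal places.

SSR = 10.0856

MᵀM·[m, b]ᵀ = Mᵀq reads: 6·m + 94·b = 185;  94·m + 2290·b = 4567.
det = 6·2290 − 94² = 4904.
m = (185·2290 − 94·4567)/4904 = -706/613; b = (6·4567 − 94·185)/4904 = 2503/1226.
Residuals: 953/1226, 1217/613, -1235/613, -315/613, -1089/1226, 401/613; SSR = 12365/1226.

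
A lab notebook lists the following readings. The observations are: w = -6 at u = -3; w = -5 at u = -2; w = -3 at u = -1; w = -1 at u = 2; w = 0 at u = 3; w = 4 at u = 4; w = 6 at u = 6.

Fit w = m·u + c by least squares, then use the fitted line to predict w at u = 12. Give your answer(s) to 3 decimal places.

MᵀM·[m, c]ᵀ = Mᵀw reads: 79·m + 9·c = 81;  9·m + 7·c = -5.
Eliminating c: 7·(row 1) − 9·(row 2) gives 472·m = 7·81 − 9·(-5) = 612, so m = 153/118.
Then c = ((-5) − 9·(153/118))/7 = -281/118.
At u = 12: ŵ = (153/118)·(12) + (-281/118)·(1) = 1555/118.

ŵ = 13.178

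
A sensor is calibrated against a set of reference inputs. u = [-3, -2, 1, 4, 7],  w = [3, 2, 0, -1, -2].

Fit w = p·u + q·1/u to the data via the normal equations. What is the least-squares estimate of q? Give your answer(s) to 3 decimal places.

Compute the Gram sums: Σu·u = 79, Σu·1/u = 5, Σ1/u·1/u = 10189/7056.
And Σu·w = -31, Σ1/u·w = -71/28.
So AᵀA·[p, q]ᵀ = Aᵀw: [[79, 5]; [5, 10189/7056]]·[p, q]ᵀ = [-31, -71/28]ᵀ.
Eliminating q: (10189/7056)·(row 1) − 5·(row 2) gives (628531/7056)·p = (10189/7056)·(-31) − 5·(-71/28) = -226399/7056, so p = -4817/13373.
Then q = ((-71/28) − 5·(-4817/13373))/(10189/7056) = -6804/13373.

q = -0.509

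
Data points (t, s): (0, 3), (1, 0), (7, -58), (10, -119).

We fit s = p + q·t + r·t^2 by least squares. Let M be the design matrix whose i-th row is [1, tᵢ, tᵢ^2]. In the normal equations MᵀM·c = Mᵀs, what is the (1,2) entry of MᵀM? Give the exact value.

18

Row 1 ↔ basis 1, column 2 ↔ basis t, so (MᵀM)_{1,2} = Σᵢ t = (1)·(0) + (1)·(1) + (1)·(7) + (1)·(10) = 18.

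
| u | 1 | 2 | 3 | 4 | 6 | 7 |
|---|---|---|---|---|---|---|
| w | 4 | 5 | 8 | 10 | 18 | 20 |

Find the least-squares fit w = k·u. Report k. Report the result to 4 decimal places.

From the data, Σu·u = 115.
Moment sums: Σu·w = 326.
XᵀX·[k]ᵀ = Xᵀw becomes [[115]]·[k]ᵀ = [326]ᵀ.
k = 326/115 = 2.83478.

k = 2.8348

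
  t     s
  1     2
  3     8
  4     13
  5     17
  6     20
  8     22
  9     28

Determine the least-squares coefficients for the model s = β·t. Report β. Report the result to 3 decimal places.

β = 3.065

Forming XᵀX = [[232]] and Xᵀs = [711]ᵀ gives XᵀX·[β]ᵀ = Xᵀs.
Hence β = 711 / 232 ≈ 3.06466.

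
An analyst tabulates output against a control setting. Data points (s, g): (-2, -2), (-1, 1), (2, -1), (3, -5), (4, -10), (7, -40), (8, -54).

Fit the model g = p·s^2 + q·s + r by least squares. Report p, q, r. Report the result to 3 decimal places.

p = -0.930, q = 0.425, r = 2.397

Forming AᵀA = [[6867, 945, 147]; [945, 147, 21]; [147, 21, 7]] and Aᵀg = [-5632, -766, -111]ᵀ gives AᵀA·[p, q, r]ᵀ = Aᵀg.
Row-reducing yields p = -703/756, q = 107/252, r = 151/63.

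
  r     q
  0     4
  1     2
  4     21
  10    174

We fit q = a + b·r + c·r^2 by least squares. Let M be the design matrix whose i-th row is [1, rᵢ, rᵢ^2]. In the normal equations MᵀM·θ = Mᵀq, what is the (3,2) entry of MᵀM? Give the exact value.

Row 3 ↔ basis r^2, column 2 ↔ basis r, so (MᵀM)_{3,2} = Σᵢ (r^2)·(r) = (0)·(0) + (1)·(1) + (16)·(4) + (100)·(10) = 1065.

1065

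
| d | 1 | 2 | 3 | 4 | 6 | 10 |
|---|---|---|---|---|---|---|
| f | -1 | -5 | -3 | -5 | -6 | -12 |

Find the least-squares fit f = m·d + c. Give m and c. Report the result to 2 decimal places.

m = -1.08, c = -0.68

From the data, Σd·d = 166, Σd = 26, Σ1 = 6.
For Xᵀf: Σd·f = -196, Σf = -32.
XᵀX·[m, c]ᵀ = Xᵀf becomes [[166, 26]; [26, 6]]·[m, c]ᵀ = [-196, -32]ᵀ.
Determinant 166·6 − 26² = 320.
m = ((-196)·6 − 26·(-32))/320 = -43/40; c = (166·(-32) − 26·(-196))/320 = -27/40.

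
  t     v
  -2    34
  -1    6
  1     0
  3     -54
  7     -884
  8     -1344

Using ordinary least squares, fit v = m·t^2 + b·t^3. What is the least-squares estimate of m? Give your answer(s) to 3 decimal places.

With design matrix X, XᵀX = [[6596, 49786]; [49786, 380588]] and Xᵀv = [-129676, -993076]ᵀ.
Eliminating b: 380588·(row 1) − 49786·(row 2) gives 31712652·m = 380588·(-129676) − 49786·(-993076) = 88152248, so m = 22038062/7928163.
Then b = ((-993076) − 49786·(22038062/7928163))/380588 = -23569990/7928163.

m = 2.780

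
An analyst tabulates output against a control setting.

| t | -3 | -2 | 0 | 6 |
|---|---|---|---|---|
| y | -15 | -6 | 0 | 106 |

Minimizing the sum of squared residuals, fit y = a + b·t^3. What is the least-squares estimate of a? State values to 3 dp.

Compute the Gram sums: Σ1 = 4, Σt^3 = 181, Σt^3·t^3 = 47449.
For Xᵀy: Σy = 85, Σt^3·y = 23349.
So XᵀX·[a, b]ᵀ = Xᵀy: [[4, 181]; [181, 47449]]·[a, b]ᵀ = [85, 23349]ᵀ.
Eliminating b: 47449·(row 1) − 181·(row 2) gives 157035·a = 47449·85 − 181·23349 = -193004, so a = -193004/157035.
Then b = (23349 − 181·(-193004/157035))/47449 = 78011/157035.

a = -1.229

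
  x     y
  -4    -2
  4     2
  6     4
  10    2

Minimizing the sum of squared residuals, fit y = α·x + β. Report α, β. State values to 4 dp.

α = 0.3462, β = 0.1154

From the data, Σx·x = 168, Σx = 16, Σ1 = 4.
Right-hand side: Σx·y = 60, Σy = 6.
So MᵀM·[α, β]ᵀ = Mᵀy: [[168, 16]; [16, 4]]·[α, β]ᵀ = [60, 6]ᵀ.
Determinant 168·4 − 16² = 416.
α = (60·4 − 16·6)/416 = 9/26; β = (168·6 − 16·60)/416 = 3/26.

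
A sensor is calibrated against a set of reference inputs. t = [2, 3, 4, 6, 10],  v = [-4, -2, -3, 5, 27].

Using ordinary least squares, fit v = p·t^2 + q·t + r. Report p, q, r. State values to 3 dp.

p = 0.453, q = -1.572, r = -2.482

Normal-equation sums: Σt^2·t^2 = 11649, Σt^2·t = 1315, Σt^2 = 165, Σt·t = 165, Σt = 25, Σ1 = 5.
Right-hand side: Σt^2·v = 2798, Σt·v = 274, Σv = 23.
Inverting the 3×3 Gram matrix, [p, q, r]ᵀ = [365/806, -6337/4030, -5001/2015]ᵀ.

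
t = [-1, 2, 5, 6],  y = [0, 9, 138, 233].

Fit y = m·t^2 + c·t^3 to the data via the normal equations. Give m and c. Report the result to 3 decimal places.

The normal system AᵀA·[m, c]ᵀ = Aᵀy is [[1938, 10932]; [10932, 62346]]·[m, c]ᵀ = [11874, 67650]ᵀ.
det = 1938·62346 − 10932² = 1317924.
m = (11874·62346 − 10932·67650)/1317924 = 6913/12203; c = (1938·67650 − 10932·11874)/1317924 = 12029/12203.

m = 0.567, c = 0.986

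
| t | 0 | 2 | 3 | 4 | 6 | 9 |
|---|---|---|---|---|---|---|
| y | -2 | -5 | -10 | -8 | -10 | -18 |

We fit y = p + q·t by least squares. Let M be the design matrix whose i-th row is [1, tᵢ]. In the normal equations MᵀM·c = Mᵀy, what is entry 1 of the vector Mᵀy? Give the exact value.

Entry 1 ↔ basis 1, so (Mᵀy)_{1} = Σᵢ yᵢ = (1)·(-2) + (1)·(-5) + (1)·(-10) + (1)·(-8) + (1)·(-10) + (1)·(-18) = -53.

-53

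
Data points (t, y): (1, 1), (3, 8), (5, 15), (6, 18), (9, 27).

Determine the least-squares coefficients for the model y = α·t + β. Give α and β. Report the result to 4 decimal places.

α = 3.2554, β = -1.8261

The normal equations are: 152·α + 24·β = 451;  24·α + 5·β = 69.
(Σt·t = 152, Σt = 24, Σ1 = 5, Σt·y = 451, Σy = 69.)
Eliminating β: 5·(row 1) − 24·(row 2) gives 184·α = 5·451 − 24·69 = 599, so α = 599/184.
Then β = (69 − 24·(599/184))/5 = -42/23.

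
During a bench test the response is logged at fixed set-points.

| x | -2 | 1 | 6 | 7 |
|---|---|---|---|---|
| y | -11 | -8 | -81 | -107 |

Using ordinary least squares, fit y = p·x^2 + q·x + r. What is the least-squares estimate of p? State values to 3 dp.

Normal-equation sums: Σx^2·x^2 = 3714, Σx^2·x = 552, Σx^2 = 90, Σx·x = 90, Σx = 12, Σ1 = 4.
Moment sums: Σx^2·y = -8211, Σx·y = -1221, Σy = -207.
Normal equations: [[3714, 552, 90]; [552, 90, 12]; [90, 12, 4]]·[p, q, r]ᵀ = [-8211, -1221, -207]ᵀ.
Inverting the 3×3 Gram matrix, [p, q, r]ᵀ = [-2521/1298, -1257/1298, -3339/649]ᵀ.

p = -1.942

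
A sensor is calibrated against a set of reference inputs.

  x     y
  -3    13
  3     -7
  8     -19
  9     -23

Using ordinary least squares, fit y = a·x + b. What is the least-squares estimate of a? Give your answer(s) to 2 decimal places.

a = -2.93

Normal-equation sums: Σx·x = 163, Σx = 17, Σ1 = 4.
Moment sums: Σx·y = -419, Σy = -36.
AᵀA·[a, b]ᵀ = Aᵀy becomes [[163, 17]; [17, 4]]·[a, b]ᵀ = [-419, -36]ᵀ.
det = 163·4 − 17² = 363.
a = ((-419)·4 − 17·(-36))/363 = -1064/363; b = (163·(-36) − 17·(-419))/363 = 1255/363.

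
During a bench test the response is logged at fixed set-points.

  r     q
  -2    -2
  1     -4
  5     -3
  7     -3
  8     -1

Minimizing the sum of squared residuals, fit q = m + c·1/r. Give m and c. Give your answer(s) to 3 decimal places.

Forming XᵀX = [[5, 271/280]; [271/280, 103961/78400]] and Xᵀq = [-13, -1163/280]ᵀ gives XᵀX·[m, c]ᵀ = Xᵀq.
det = 5·(103961/78400) − (271/280)² = 111591/19600.
m = ((-13)·(103961/78400) − (271/280)·(-1163/280))/(111591/19600) = -86360/37197; c = (5·(-1163/280) − (271/280)·(-13))/(111591/19600) = -53480/37197.

m = -2.322, c = -1.438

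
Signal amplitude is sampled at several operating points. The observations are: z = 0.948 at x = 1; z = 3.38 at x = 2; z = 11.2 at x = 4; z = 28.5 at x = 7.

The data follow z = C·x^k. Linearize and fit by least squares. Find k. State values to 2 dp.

k = 1.75

Linearized form: ln z = k·ln x + ln C. From the 4 transformed points,
XᵀX = [[6.1888, 4.0254]; [4.0254, 4]], rhs = [10.7119, 6.9303]ᵀ  (here Σln x = 4.0254, Σ(ln x)² = 6.1888, Σln z = 6.9303, Σln x·ln z = 10.7119).
Solving (det = 8.5519): k = 1.74826, ln C = -0.02677.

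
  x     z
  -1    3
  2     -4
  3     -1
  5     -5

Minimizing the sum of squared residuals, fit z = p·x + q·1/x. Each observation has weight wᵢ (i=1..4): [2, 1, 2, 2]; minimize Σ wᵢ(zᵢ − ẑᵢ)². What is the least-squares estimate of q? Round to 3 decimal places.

q = -2.140

Forming MᵀWM = [[74, 7]; [7, 2297/900]] and MᵀWz = [-70, -32/3]ᵀ gives MᵀWM·[p, q]ᵀ = MᵀWz.
Eliminating q: (2297/900)·(row 1) − 7·(row 2) gives (62939/450)·p = (2297/900)·(-70) − 7·(-32/3) = -9359/90, so p = -46795/62939.
Then q = ((-32/3) − 7·(-46795/62939))/(2297/900) = -134700/62939.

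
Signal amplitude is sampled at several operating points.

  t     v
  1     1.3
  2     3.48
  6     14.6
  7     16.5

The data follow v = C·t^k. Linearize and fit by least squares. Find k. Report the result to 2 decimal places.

Let Y = ln v. Fitting Y = k·ln t + ln C by least squares:
Σln t = 4.4308, Σ(ln t)² = 7.4774, Σln v = 6.9938, Σln t·ln v = 11.1232.
Equations: 7.4774·k + 4.4308·ln C = 11.1232;  4.4308·k + 4·ln C = 6.9938.
Δ = 7.4774·4 − (4.4308)² = 10.2775; k = (11.1232·4 − 4.4308·6.9938)/10.2775 = 1.31400, ln C = (7.4774·6.9938 − 4.4308·11.1232)/10.2775 = 0.29292.

k = 1.31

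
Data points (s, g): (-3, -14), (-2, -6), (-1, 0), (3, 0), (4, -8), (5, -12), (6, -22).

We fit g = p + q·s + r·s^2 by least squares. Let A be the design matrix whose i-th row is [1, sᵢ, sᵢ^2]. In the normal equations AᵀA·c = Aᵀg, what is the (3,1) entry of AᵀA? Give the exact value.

Row 3 ↔ basis s^2, column 1 ↔ basis 1, so (AᵀA)_{3,1} = Σᵢ s^2 = (9)·(1) + (4)·(1) + (1)·(1) + (9)·(1) + (16)·(1) + (25)·(1) + (36)·(1) = 100.

100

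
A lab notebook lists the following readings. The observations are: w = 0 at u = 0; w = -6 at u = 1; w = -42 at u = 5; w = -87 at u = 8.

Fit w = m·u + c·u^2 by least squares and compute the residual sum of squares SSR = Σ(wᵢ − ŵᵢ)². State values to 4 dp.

SSR = 0.6503

Compute the Gram sums: Σu·u = 90, Σu·u^2 = 638, Σu^2·u^2 = 4722.
For Mᵀw: Σu·w = -912, Σu^2·w = -6624.
Normal equations: [[90, 638]; [638, 4722]]·[m, c]ᵀ = [-912, -6624]ᵀ.
Δ = 90·4722 − 638² = 17936.
m = ((-912)·4722 − 638·(-6624))/17936 = -5022/1121; c = (90·(-6624) − 638·(-912))/17936 = -894/1121.
Residuals: 0, -810/1121, 378/1121, -135/1121; SSR = 729/1121.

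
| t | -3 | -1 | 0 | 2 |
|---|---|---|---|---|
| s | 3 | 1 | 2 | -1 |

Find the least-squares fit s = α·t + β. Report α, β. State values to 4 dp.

Compute the Gram sums: Σt·t = 14, Σt = -2, Σ1 = 4.
Right-hand side: Σt·s = -12, Σs = 5.
Δ = 14·4 − (-2)² = 52.
α = ((-12)·4 − (-2)·5)/52 = -19/26; β = (14·5 − (-2)·(-12))/52 = 23/26.

α = -0.7308, β = 0.8846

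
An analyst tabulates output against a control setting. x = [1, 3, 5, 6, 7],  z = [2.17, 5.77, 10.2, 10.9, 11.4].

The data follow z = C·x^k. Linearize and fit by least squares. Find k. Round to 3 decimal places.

Let Y = ln z. Fitting Y = k·ln x + ln C by least squares:
Σln x = 6.4457, Σ(ln x)² = 10.7942, Σln z = 9.6722, Σln x·ln z = 14.6789.
Normal system: [[10.7942, 6.4457]; [6.4457, 5]]·[k, ln C]ᵀ = [14.6789, 9.6722]ᵀ.
Δ = 10.7942·5 − (6.4457)² = 12.4237; k = (14.6789·5 − 6.4457·9.6722)/12.4237 = 0.88947, ln C = (10.7942·9.6722 − 6.4457·14.6789)/12.4237 = 0.78777.

k = 0.889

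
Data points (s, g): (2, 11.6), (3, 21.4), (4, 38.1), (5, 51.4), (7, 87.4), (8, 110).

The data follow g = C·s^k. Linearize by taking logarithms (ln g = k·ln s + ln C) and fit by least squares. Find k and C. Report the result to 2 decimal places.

k = 1.63, C = 3.75

Linearized form: ln g = k·ln s + ln C. From the 6 transformed points,
Σln s = 8.8128, Σ(ln s)² = 14.3101, Σln g = 22.2652, Σln s·ln g = 34.9250.
Equations: 14.3101·k + 8.8128·ln C = 34.9250;  8.8128·k + 6·ln C = 22.2652.
Solving (det = 8.1947): k = 1.62664, ln C = 1.32165, so C = exp(1.32165) = 3.74960.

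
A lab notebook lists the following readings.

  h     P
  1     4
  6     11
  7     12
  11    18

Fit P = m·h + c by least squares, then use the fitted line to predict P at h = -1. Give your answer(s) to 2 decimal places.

Compute the Gram sums: Σh·h = 207, Σh = 25, Σ1 = 4.
For AᵀP: Σh·P = 352, ΣP = 45.
AᵀA·[m, c]ᵀ = AᵀP becomes [[207, 25]; [25, 4]]·[m, c]ᵀ = [352, 45]ᵀ.
Determinant 207·4 − 25² = 203.
m = (352·4 − 25·45)/203 = 283/203; c = (207·45 − 25·352)/203 = 515/203.
At h = -1: P̂ = (283/203)·(-1) + (515/203)·(1) = 8/7.

P̂ = 1.14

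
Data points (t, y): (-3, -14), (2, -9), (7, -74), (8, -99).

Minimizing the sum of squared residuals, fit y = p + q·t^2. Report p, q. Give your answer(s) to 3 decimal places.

p = -1.600, q = -1.505

Compute the Gram sums: Σ1 = 4, Σt^2 = 126, Σt^2·t^2 = 6594.
For Aᵀy: Σy = -196, Σt^2·y = -10124.
Normal equations: [[4, 126]; [126, 6594]]·[p, q]ᵀ = [-196, -10124]ᵀ.
Eliminating q: 6594·(row 1) − 126·(row 2) gives 10500·p = 6594·(-196) − 126·(-10124) = -16800, so p = -8/5.
Then q = ((-10124) − 126·(-8/5))/6594 = -158/105.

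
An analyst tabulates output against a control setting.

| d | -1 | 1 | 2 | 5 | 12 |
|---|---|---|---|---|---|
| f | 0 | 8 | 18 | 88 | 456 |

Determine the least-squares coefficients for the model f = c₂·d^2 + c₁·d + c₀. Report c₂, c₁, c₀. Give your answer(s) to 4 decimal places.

c₂ = 2.9118, c₁ = 2.9909, c₀ = 0.7209

Sums needed: Σd^2·d^2 = 21379, Σd^2·d = 1861, Σd^2 = 175, Σd·d = 175, Σd = 19, Σ1 = 5.
For Xᵀf: Σd^2·f = 67944, Σd·f = 5956, Σf = 570.
So XᵀX·[c₂, c₁, c₀]ᵀ = Xᵀf: [[21379, 1861, 175]; [1861, 175, 19]; [175, 19, 5]]·[c₂, c₁, c₀]ᵀ = [67944, 5956, 570]ᵀ.
Solving the 3×3 system (Gaussian elimination) gives c₂ = 501179/172119, c₁ = 514795/172119, c₀ = 41360/57373.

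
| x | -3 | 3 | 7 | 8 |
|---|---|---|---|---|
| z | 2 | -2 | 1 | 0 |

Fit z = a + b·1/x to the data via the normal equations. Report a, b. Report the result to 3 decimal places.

a = 0.600, b = -5.232

The normal equations are: 4·a + (15/56)·b = 1;  (15/56)·a + (7289/28224)·b = -25/21.
(Σ1 = 4, Σ1/x = 15/56, Σ1/x·1/x = 7289/28224, Σz = 1, Σ1/x·z = -25/21.)
Determinant 4·(7289/28224) − (15/56)² = 27131/28224.
a = (1·(7289/28224) − (15/56)·(-25/21))/(27131/28224) = 1253/2087; b = (4·(-25/21) − (15/56)·1)/(27131/28224) = -10920/2087.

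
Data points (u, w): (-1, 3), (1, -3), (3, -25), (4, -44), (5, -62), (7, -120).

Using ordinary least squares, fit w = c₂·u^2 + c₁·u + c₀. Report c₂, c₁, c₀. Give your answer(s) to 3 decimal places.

MᵀM·[c₂, c₁, c₀]ᵀ = Mᵀw reads: 3365·c₂ + 559·c₁ + 101·c₀ = -8359;  559·c₂ + 101·c₁ + 19·c₀ = -1407;  101·c₂ + 19·c₁ + 6·c₀ = -251.
Solving the 3×3 system (Gaussian elimination) gives c₂ = -1919/924, c₁ = -13063/4620, c₀ = 801/385.

c₂ = -2.077, c₁ = -2.827, c₀ = 2.081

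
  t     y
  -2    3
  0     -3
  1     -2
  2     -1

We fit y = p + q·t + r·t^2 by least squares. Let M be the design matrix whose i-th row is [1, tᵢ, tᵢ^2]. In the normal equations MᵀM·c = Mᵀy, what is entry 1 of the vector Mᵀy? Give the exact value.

Entry 1 ↔ basis 1, so (Mᵀy)_{1} = Σᵢ yᵢ = (1)·(3) + (1)·(-3) + (1)·(-2) + (1)·(-1) = -3.

-3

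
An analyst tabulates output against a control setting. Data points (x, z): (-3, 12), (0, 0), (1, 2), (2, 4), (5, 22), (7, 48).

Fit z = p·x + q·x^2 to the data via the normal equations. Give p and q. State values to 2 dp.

The normal equations are: 88·p + 450·q = 420;  450·p + 3124·q = 3028.
Eliminating q: 3124·(row 1) − 450·(row 2) gives 72412·p = 3124·420 − 450·3028 = -50520, so p = -30/43.
Then q = (3028 − 450·(-30/43))/3124 = 46/43.

p = -0.70, q = 1.07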